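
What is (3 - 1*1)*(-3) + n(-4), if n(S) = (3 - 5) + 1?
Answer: -7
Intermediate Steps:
n(S) = -1 (n(S) = -2 + 1 = -1)
(3 - 1*1)*(-3) + n(-4) = (3 - 1*1)*(-3) - 1 = (3 - 1)*(-3) - 1 = 2*(-3) - 1 = -6 - 1 = -7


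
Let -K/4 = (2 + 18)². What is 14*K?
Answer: -22400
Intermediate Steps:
K = -1600 (K = -4*(2 + 18)² = -4*20² = -4*400 = -1600)
14*K = 14*(-1600) = -22400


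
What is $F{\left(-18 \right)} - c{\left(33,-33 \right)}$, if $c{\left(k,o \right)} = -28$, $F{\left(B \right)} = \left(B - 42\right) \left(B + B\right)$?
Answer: $2188$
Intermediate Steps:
$F{\left(B \right)} = 2 B \left(-42 + B\right)$ ($F{\left(B \right)} = \left(-42 + B\right) 2 B = 2 B \left(-42 + B\right)$)
$F{\left(-18 \right)} - c{\left(33,-33 \right)} = 2 \left(-18\right) \left(-42 - 18\right) - -28 = 2 \left(-18\right) \left(-60\right) + 28 = 2160 + 28 = 2188$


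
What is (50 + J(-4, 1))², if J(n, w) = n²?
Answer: 4356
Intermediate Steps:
(50 + J(-4, 1))² = (50 + (-4)²)² = (50 + 16)² = 66² = 4356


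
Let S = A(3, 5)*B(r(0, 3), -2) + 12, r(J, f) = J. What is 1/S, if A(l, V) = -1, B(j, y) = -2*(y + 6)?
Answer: 1/20 ≈ 0.050000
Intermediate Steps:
B(j, y) = -12 - 2*y (B(j, y) = -2*(6 + y) = -12 - 2*y)
S = 20 (S = -(-12 - 2*(-2)) + 12 = -(-12 + 4) + 12 = -1*(-8) + 12 = 8 + 12 = 20)
1/S = 1/20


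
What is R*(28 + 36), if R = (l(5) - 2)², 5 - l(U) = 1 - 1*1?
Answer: 576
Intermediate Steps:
l(U) = 5 (l(U) = 5 - (1 - 1*1) = 5 - (1 - 1) = 5 - 1*0 = 5 + 0 = 5)
R = 9 (R = (5 - 2)² = 3² = 9)
R*(28 + 36) = 9*(28 + 36) = 9*64 = 576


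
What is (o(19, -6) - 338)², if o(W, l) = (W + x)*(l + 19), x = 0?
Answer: 8281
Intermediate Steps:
o(W, l) = W*(19 + l) (o(W, l) = (W + 0)*(l + 19) = W*(19 + l))
(o(19, -6) - 338)² = (19*(19 - 6) - 338)² = (19*13 - 338)² = (247 - 338)² = (-91)² = 8281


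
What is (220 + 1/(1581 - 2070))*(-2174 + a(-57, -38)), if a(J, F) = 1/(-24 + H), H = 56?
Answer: -2494649431/5216 ≈ -4.7827e+5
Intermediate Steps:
a(J, F) = 1/32 (a(J, F) = 1/(-24 + 56) = 1/32)
(220 + 1/(1581 - 2070))*(-2174 + a(-57, -38)) = (220 + 1/(1581 - 2070))*(-2174 + 1/32) = (220 + 1/(-489))*(-69567/32) = (220 - 1/489)*(-69567/32) = (107579/489)*(-69567/32) = -2494649431/5216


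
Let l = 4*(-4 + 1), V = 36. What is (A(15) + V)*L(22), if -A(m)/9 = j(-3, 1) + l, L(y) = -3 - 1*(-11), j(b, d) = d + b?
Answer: 1296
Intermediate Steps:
j(b, d) = b + d
l = -12 (l = 4*(-3) = -12)
L(y) = 8 (L(y) = -3 + 11 = 8)
A(m) = 126 (A(m) = -9*((-3 + 1) - 12) = -9*(-2 - 12) = -9*(-14) = 126)
(A(15) + V)*L(22) = (126 + 36)*8 = 162*8 = 1296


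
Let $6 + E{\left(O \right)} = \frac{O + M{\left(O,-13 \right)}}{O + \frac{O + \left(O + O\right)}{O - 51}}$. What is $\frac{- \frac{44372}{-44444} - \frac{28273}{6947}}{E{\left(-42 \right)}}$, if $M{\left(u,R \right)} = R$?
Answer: $\frac{59743714464}{90387285007} \approx 0.66097$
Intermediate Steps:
$E{\left(O \right)} = -6 + \frac{-13 + O}{O + \frac{3 O}{-51 + O}}$ ($E{\left(O \right)} = -6 + \frac{O - 13}{O + \frac{O + \left(O + O\right)}{O - 51}} = -6 + \frac{-13 + O}{O + \frac{O + 2 O}{-51 + O}} = -6 + \frac{-13 + O}{O + \frac{3 O}{-51 + O}}$)
$\frac{- \frac{44372}{-44444} - \frac{28273}{6947}}{E{\left(-42 \right)}} = \frac{- \frac{44372}{-44444} - \frac{28273}{6947}}{\frac{1}{-42} \frac{1}{-48 - 42} \left(663 - 5 \left(-42\right)^{2} + 224 \left(-42\right)\right)} = \frac{\left(-44372\right) \left(- \frac{1}{44444}\right) - \frac{28273}{6947}}{\left(- \frac{1}{42}\right) \frac{1}{-90} \left(663 - 8820 - 9408\right)} = \frac{\frac{11093}{11111} - \frac{28273}{6947}}{\left(- \frac{1}{42}\right) \left(- \frac{1}{90}\right) \left(663 - 8820 - 9408\right)} = - \frac{237078232}{77188117 \left(\left(- \frac{1}{42}\right) \left(- \frac{1}{90}\right) \left(-17565\right)\right)} = - \frac{237078232}{77188117 \left(- \frac{1171}{252}\right)} = \left(- \frac{237078232}{77188117}\right) \left(- \frac{252}{1171}\right) = \frac{59743714464}{90387285007}$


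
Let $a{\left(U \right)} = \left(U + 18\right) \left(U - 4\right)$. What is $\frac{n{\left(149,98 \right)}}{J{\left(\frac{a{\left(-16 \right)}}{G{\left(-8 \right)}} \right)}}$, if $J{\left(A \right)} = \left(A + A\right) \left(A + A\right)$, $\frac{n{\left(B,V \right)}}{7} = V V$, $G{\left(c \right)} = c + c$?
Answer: $\frac{67228}{25} \approx 2689.1$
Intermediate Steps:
$G{\left(c \right)} = 2 c$
$a{\left(U \right)} = \left(-4 + U\right) \left(18 + U\right)$ ($a{\left(U \right)} = \left(18 + U\right) \left(-4 + U\right) = \left(-4 + U\right) \left(18 + U\right)$)
$n{\left(B,V \right)} = 7 V^{2}$ ($n{\left(B,V \right)} = 7 V V = 7 V^{2}$)
$J{\left(A \right)} = 4 A^{2}$ ($J{\left(A \right)} = 2 A 2 A = 4 A^{2}$)
$\frac{n{\left(149,98 \right)}}{J{\left(\frac{a{\left(-16 \right)}}{G{\left(-8 \right)}} \right)}} = \frac{7 \cdot 98^{2}}{4 \left(\frac{-72 + \left(-16\right)^{2} + 14 \left(-16\right)}{2 \left(-8\right)}\right)^{2}} = \frac{7 \cdot 9604}{4 \left(\frac{-72 + 256 - 224}{-16}\right)^{2}} = \frac{67228}{4 \left(\left(-40\right) \left(- \frac{1}{16}\right)\right)^{2}} = \frac{67228}{4 \left(\frac{5}{2}\right)^{2}} = \frac{67228}{4 \cdot \frac{25}{4}} = \frac{67228}{25}$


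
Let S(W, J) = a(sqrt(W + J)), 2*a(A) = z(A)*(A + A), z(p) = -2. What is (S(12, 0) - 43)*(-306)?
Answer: 13158 + 1224*sqrt(3) ≈ 15278.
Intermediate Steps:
a(A) = -2*A (a(A) = (-2*(A + A))/2 = (-4*A)/2 = -2*A)
S(W, J) = -2*sqrt(J + W) (S(W, J) = -2*sqrt(W + J) = -2*sqrt(J + W))
(S(12, 0) - 43)*(-306) = (-2*sqrt(0 + 12) - 43)*(-306) = (-4*sqrt(3) - 43)*(-306) = (-43 - 4*sqrt(3))*(-306) = 13158 + 1224*sqrt(3)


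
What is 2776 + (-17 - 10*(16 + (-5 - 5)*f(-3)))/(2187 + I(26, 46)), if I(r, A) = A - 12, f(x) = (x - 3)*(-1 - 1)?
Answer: 6166519/2221 ≈ 2776.5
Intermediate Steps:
f(x) = 6 - 2*x (f(x) = (-3 + x)*(-2) = 6 - 2*x)
I(r, A) = -12 + A
2776 + (-17 - 10*(16 + (-5 - 5)*f(-3)))/(2187 + I(26, 46)) = 2776 + (-17 - 10*(16 + (-5 - 5)*(6 - 2*(-3))))/(2187 + (-12 + 46)) = 2776 + (-17 - 10*(16 - 10*(6 + 6)))/(2187 + 34) = 2776 + (-17 - 10*(16 - 10*12))/2221 = 2776 + (-17 - 10*(16 - 120))*(1/2221) = 2776 + (-17 - 10*(-104))*(1/2221) = 2776 + (-17 + 1040)*(1/2221) = 2776 + 1023*(1/2221) = 2776 + 1023/2221 = 6166519/2221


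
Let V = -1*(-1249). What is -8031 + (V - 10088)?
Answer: -16870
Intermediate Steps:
V = 1249
-8031 + (V - 10088) = -8031 + (1249 - 10088) = -8031 - 8839 = -16870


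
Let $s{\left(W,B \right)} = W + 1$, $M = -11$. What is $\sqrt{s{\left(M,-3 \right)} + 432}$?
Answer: $\sqrt{422} \approx 20.543$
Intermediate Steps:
$s{\left(W,B \right)} = 1 + W$
$\sqrt{s{\left(M,-3 \right)} + 432} = \sqrt{\left(1 - 11\right) + 432} = \sqrt{-10 + 432} = \sqrt{422}$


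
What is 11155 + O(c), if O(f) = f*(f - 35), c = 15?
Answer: 10855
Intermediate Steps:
O(f) = f*(-35 + f)
11155 + O(c) = 11155 + 15*(-35 + 15) = 11155 + 15*(-20) = 11155 - 300 = 10855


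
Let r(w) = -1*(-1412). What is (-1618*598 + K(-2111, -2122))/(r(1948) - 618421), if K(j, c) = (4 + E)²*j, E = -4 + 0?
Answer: 967564/617009 ≈ 1.5682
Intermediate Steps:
E = -4
r(w) = 1412
K(j, c) = 0 (K(j, c) = (4 - 4)²*j = 0²*j = 0*j = 0)
(-1618*598 + K(-2111, -2122))/(r(1948) - 618421) = (-1618*598 + 0)/(1412 - 618421) = (-967564 + 0)/(-617009) = -967564*(-1/617009) = 967564/617009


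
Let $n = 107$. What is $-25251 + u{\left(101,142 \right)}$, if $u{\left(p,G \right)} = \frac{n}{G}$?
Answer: $- \frac{3585535}{142} \approx -25250.0$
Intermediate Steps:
$u{\left(p,G \right)} = \frac{107}{G}$
$-25251 + u{\left(101,142 \right)} = -25251 + \frac{107}{142} = - \frac{3585535}{142}$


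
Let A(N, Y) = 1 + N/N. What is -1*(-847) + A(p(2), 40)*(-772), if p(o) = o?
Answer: -697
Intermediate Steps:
A(N, Y) = 2 (A(N, Y) = 1 + 1 = 2)
-1*(-847) + A(p(2), 40)*(-772) = -1*(-847) + 2*(-772) = 847 - 1544 = -697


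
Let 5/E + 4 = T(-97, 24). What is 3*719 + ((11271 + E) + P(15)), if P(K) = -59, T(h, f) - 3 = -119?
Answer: 320855/24 ≈ 13369.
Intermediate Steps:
T(h, f) = -116 (T(h, f) = 3 - 119 = -116)
E = -1/24 (E = 5/(-4 - 116) = 5/(-120) = 5*(-1/120) = -1/24 ≈ -0.041667)
3*719 + ((11271 + E) + P(15)) = 3*719 + ((11271 - 1/24) - 59) = 2157 + (270503/24 - 59) = 2157 + 269087/24 = 320855/24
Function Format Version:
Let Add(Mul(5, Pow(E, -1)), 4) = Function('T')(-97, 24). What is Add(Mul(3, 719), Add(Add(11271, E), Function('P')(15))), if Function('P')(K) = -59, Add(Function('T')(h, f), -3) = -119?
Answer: Rational(320855, 24) ≈ 13369.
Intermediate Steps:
Function('T')(h, f) = -116 (Function('T')(h, f) = Add(3, -119) = -116)
E = Rational(-1, 24) (E = Mul(5, Pow(Add(-4, -116), -1)) = Mul(5, Pow(-120, -1)) = Mul(5, Rational(-1, 120)) = Rational(-1, 24) ≈ -0.041667)
Add(Mul(3, 719), Add(Add(11271, E), Function('P')(15))) = Add(Mul(3, 719), Add(Add(11271, Rational(-1, 24)), -59)) = Add(2157, Add(Rational(270503, 24), -59)) = Add(2157, Rational(269087, 24)) = Rational(320855, 24)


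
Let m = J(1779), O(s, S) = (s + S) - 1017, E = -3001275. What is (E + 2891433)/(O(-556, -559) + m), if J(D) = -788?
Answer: 54921/1460 ≈ 37.617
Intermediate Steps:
O(s, S) = -1017 + S + s (O(s, S) = (S + s) - 1017 = -1017 + S + s)
m = -788
(E + 2891433)/(O(-556, -559) + m) = (-3001275 + 2891433)/((-1017 - 559 - 556) - 788) = -109842/(-2132 - 788) = -109842/(-2920) = -109842*(-1/2920) = 54921/1460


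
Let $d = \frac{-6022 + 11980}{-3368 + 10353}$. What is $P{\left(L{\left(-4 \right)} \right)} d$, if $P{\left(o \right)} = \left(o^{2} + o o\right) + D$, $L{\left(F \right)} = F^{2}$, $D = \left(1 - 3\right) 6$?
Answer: $\frac{595800}{1397} \approx 426.49$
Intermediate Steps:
$D = -12$ ($D = \left(-2\right) 6 = -12$)
$d = \frac{5958}{6985} \approx 0.85297$
$P{\left(o \right)} = -12 + 2 o^{2}$ ($P{\left(o \right)} = \left(o^{2} + o o\right) - 12 = \left(o^{2} + o^{2}\right) - 12 = 2 o^{2} - 12 = -12 + 2 o^{2}$)
$P{\left(L{\left(-4 \right)} \right)} d = \left(-12 + 2 \left(\left(-4\right)^{2}\right)^{2}\right) \frac{5958}{6985} = \left(-12 + 2 \cdot 16^{2}\right) \frac{5958}{6985} = \left(-12 + 2 \cdot 256\right) \frac{5958}{6985} = \left(-12 + 512\right) \frac{5958}{6985} = 500 \cdot \frac{5958}{6985} = \frac{595800}{1397}$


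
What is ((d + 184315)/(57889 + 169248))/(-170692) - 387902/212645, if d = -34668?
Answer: -15039174211695523/8244346338826580 ≈ -1.8242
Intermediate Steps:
((d + 184315)/(57889 + 169248))/(-170692) - 387902/212645 = ((-34668 + 184315)/(57889 + 169248))/(-170692) - 387902/212645 = (149647/227137)*(-1/170692) - 387902*1/212645 = (149647*(1/227137))*(-1/170692) - 387902/212645 = (149647/227137)*(-1/170692) - 387902/212645 = -149647/38770468804 - 387902/212645 = -15039174211695523/8244346338826580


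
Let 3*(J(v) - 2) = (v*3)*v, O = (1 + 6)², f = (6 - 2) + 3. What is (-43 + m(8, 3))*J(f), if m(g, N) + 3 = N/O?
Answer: -114801/49 ≈ -2342.9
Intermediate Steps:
f = 7 (f = 4 + 3 = 7)
O = 49 (O = 7² = 49)
m(g, N) = -3 + N/49
J(v) = 2 + v² (J(v) = 2 + ((v*3)*v)/3 = 2 + ((3*v)*v)/3 = 2 + (3*v²)/3 = 2 + v²)
(-43 + m(8, 3))*J(f) = (-43 + (-3 + (1/49)*3))*(2 + 7²) = (-43 + (-3 + 3/49))*(2 + 49) = (-43 - 144/49)*51 = -2251/49*51 = -114801/49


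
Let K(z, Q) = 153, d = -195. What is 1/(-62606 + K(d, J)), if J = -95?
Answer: -1/62453 ≈ -1.6012e-5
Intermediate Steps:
1/(-62606 + K(d, J)) = 1/(-62606 + 153) = 1/(-62453) = -1/62453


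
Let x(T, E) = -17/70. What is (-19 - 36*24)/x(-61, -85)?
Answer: 61810/17 ≈ 3635.9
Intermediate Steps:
x(T, E) = -17/70 (x(T, E) = -17*1/70 = -17/70)
(-19 - 36*24)/x(-61, -85) = (-19 - 36*24)/(-17/70) = (-19 - 864)*(-70/17) = -883*(-70/17) = 61810/17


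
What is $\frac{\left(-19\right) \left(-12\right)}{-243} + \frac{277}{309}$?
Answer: $- \frac{349}{8343} \approx -0.041831$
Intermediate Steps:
$\frac{\left(-19\right) \left(-12\right)}{-243} + \frac{277}{309} = 228 \left(- \frac{1}{243}\right) + 277 \cdot \frac{1}{309} = - \frac{76}{81} + \frac{277}{309} = - \frac{349}{8343}$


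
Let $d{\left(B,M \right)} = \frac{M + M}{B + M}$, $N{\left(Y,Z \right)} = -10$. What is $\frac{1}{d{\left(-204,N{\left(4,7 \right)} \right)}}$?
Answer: $\frac{107}{10} \approx 10.7$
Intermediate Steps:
$d{\left(B,M \right)} = \frac{2 M}{B + M}$
$\frac{1}{d{\left(-204,N{\left(4,7 \right)} \right)}} = \frac{1}{2 \left(-10\right) \frac{1}{-204 - 10}} = \frac{1}{2 \left(-10\right) \frac{1}{-214}} = \frac{1}{2 \left(-10\right) \left(- \frac{1}{214}\right)} = \frac{1}{\frac{10}{107}} = \frac{107}{10}$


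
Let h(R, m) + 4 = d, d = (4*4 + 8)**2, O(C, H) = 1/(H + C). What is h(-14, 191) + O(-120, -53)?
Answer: 98955/173 ≈ 571.99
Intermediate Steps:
O(C, H) = 1/(C + H)
d = 576 (d = (16 + 8)**2 = 24**2 = 576)
h(R, m) = 572 (h(R, m) = -4 + 576 = 572)
h(-14, 191) + O(-120, -53) = 572 + 1/(-120 - 53) = 572 + 1/(-173) = 572 - 1/173 = 98955/173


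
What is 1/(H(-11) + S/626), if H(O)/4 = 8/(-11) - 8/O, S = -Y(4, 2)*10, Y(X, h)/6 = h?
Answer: -313/60 ≈ -5.2167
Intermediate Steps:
Y(X, h) = 6*h
S = -120 (S = -6*2*10 = -1*12*10 = -12*10 = -120)
H(O) = -32/11 - 32/O (H(O) = 4*(8/(-11) - 8/O) = 4*(8*(-1/11) - 8/O) = 4*(-8/11 - 8/O) = -32/11 - 32/O)
1/(H(-11) + S/626) = 1/((-32/11 - 32/(-11)) - 120/626) = 1/((-32/11 - 32*(-1/11)) - 120*1/626) = 1/((-32/11 + 32/11) - 60/313) = 1/(0 - 60/313) = 1/(-60/313) = -313/60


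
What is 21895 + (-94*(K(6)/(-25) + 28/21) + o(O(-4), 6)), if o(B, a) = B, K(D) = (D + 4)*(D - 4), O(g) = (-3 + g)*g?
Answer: 328093/15 ≈ 21873.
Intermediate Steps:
O(g) = g*(-3 + g)
K(D) = (-4 + D)*(4 + D) (K(D) = (4 + D)*(-4 + D) = (-4 + D)*(4 + D))
21895 + (-94*(K(6)/(-25) + 28/21) + o(O(-4), 6)) = 21895 + (-94*((-16 + 6²)/(-25) + 28/21) - 4*(-3 - 4)) = 21895 + (-94*((-16 + 36)*(-1/25) + 28*(1/21)) - 4*(-7)) = 21895 + (-94*(20*(-1/25) + 4/3) + 28) = 21895 + (-94*(-⅘ + 4/3) + 28) = 21895 + (-94*8/15 + 28) = 21895 + (-752/15 + 28) = 21895 - 332/15 = 328093/15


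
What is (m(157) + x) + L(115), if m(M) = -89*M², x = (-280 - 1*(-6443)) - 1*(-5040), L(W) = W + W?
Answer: -2182328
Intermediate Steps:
L(W) = 2*W
x = 11203 (x = (-280 + 6443) + 5040 = 6163 + 5040 = 11203)
(m(157) + x) + L(115) = (-89*157² + 11203) + 2*115 = (-89*24649 + 11203) + 230 = (-2193761 + 11203) + 230 = -2182558 + 230 = -2182328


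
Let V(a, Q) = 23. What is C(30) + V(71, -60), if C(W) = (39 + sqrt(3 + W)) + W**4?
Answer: 810062 + sqrt(33) ≈ 8.1007e+5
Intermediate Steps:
C(W) = 39 + W**4 + sqrt(3 + W)
C(30) + V(71, -60) = (39 + 30**4 + sqrt(3 + 30)) + 23 = (39 + 810000 + sqrt(33)) + 23 = (810039 + sqrt(33)) + 23 = 810062 + sqrt(33)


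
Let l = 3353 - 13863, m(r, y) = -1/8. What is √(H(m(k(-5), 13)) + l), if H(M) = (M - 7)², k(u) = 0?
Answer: I*√669391/8 ≈ 102.27*I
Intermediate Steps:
m(r, y) = -⅛ (m(r, y) = -1*⅛ = -⅛)
H(M) = (-7 + M)²
l = -10510
√(H(m(k(-5), 13)) + l) = √((-7 - ⅛)² - 10510) = √((-57/8)² - 10510) = √(3249/64 - 10510) = √(-669391/64) = I*√669391/8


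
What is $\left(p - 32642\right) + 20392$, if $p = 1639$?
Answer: $-10611$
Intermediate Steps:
$\left(p - 32642\right) + 20392 = \left(1639 - 32642\right) + 20392 = -31003 + 20392 = -10611$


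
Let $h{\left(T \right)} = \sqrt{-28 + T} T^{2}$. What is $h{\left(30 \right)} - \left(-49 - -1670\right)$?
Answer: $-1621 + 900 \sqrt{2} \approx -348.21$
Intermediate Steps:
$h{\left(T \right)} = T^{2} \sqrt{-28 + T}$
$h{\left(30 \right)} - \left(-49 - -1670\right) = 30^{2} \sqrt{-28 + 30} - \left(-49 - -1670\right) = 900 \sqrt{2} - \left(-49 + 1670\right) = 900 \sqrt{2} - 1621 = -1621 + 900 \sqrt{2}$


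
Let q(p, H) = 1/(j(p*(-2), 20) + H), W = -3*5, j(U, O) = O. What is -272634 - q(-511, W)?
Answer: -1363171/5 ≈ -2.7263e+5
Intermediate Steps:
W = -15
q(p, H) = 1/(20 + H)
-272634 - q(-511, W) = -272634 - 1/(20 - 15) = -272634 - 1/5 = -1363171/5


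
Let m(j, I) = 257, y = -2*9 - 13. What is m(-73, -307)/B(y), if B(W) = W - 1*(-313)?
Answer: 257/282 ≈ 0.91135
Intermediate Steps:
y = -31 (y = -18 - 13 = -31)
B(W) = 313 + W (B(W) = W + 313 = 313 + W)
m(-73, -307)/B(y) = 257/(313 - 31) = 257/282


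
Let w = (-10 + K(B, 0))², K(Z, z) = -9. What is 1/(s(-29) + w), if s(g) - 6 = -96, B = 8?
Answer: 1/271 ≈ 0.0036900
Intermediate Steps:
s(g) = -90 (s(g) = 6 - 96 = -90)
w = 361 (w = (-10 - 9)² = (-19)² = 361)
1/(s(-29) + w) = 1/(-90 + 361) = 1/271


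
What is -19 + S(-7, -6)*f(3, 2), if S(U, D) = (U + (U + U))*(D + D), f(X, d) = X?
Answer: 737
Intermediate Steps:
S(U, D) = 6*D*U (S(U, D) = (U + 2*U)*(2*D) = (3*U)*(2*D) = 6*D*U)
-19 + S(-7, -6)*f(3, 2) = -19 + (6*(-6)*(-7))*3 = -19 + 252*3 = -19 + 756 = 737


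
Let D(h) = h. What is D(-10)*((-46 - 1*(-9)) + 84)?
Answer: -470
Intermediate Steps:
D(-10)*((-46 - 1*(-9)) + 84) = -10*((-46 - 1*(-9)) + 84) = -10*((-46 + 9) + 84) = -10*(-37 + 84) = -10*47 = -470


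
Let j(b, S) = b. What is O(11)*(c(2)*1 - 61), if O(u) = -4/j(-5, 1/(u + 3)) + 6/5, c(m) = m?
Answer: -118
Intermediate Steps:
O(u) = 2 (O(u) = -4/(-5) + 6/5 = -4*(-1/5) + 6*(1/5) = 4/5 + 6/5 = 2)
O(11)*(c(2)*1 - 61) = 2*(2*1 - 61) = 2*(2 - 61) = 2*(-59) = -118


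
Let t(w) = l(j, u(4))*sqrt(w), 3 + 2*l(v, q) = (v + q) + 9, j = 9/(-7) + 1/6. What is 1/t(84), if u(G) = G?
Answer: 2*sqrt(21)/373 ≈ 0.024571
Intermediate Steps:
j = -47/42 (j = 9*(-1/7) + 1*(1/6) = -9/7 + 1/6 = -47/42 ≈ -1.1190)
l(v, q) = 3 + q/2 + v/2 (l(v, q) = -3/2 + ((v + q) + 9)/2 = -3/2 + ((q + v) + 9)/2 = -3/2 + (9 + q + v)/2 = -3/2 + (9/2 + q/2 + v/2) = 3 + q/2 + v/2)
t(w) = 373*sqrt(w)/84 (t(w) = (3 + (1/2)*4 + (1/2)*(-47/42))*sqrt(w) = (3 + 2 - 47/84)*sqrt(w) = 373*sqrt(w)/84)
1/t(84) = 1/(373*sqrt(84)/84) = 1/(373*(2*sqrt(21))/84) = 1/(373*sqrt(21)/42) = 2*sqrt(21)/373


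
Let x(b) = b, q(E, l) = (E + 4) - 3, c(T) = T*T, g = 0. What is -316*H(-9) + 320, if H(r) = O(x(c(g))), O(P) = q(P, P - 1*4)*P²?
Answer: 320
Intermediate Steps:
c(T) = T²
q(E, l) = 1 + E (q(E, l) = (4 + E) - 3 = 1 + E)
O(P) = P²*(1 + P) (O(P) = (1 + P)*P² = P²*(1 + P))
H(r) = 0 (H(r) = (0²)²*(1 + 0²) = 0²*(1 + 0) = 0*1 = 0)
-316*H(-9) + 320 = -316*0 + 320 = 0 + 320 = 320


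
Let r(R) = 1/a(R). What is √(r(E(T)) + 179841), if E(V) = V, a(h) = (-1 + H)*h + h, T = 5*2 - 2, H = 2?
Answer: √2877457/4 ≈ 424.08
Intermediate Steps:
T = 8 (T = 10 - 2 = 8)
a(h) = 2*h (a(h) = (-1 + 2)*h + h = 1*h + h = h + h = 2*h)
r(R) = 1/(2*R)
√(r(E(T)) + 179841) = √((½)/8 + 179841) = √((½)*(⅛) + 179841) = √(1/16 + 179841) = √(2877457/16) = √2877457/4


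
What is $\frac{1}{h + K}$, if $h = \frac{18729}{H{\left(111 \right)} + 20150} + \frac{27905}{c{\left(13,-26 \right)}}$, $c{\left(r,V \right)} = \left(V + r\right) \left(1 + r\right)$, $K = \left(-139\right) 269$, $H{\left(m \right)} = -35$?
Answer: $- \frac{406770}{15271526003} \approx -2.6636 \cdot 10^{-5}$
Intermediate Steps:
$K = -37391$
$c{\left(r,V \right)} = \left(1 + r\right) \left(V + r\right)$
$h = - \frac{61988933}{406770}$ ($h = \frac{18729}{-35 + 20150} + \frac{27905}{-26 + 13 + 13^{2} - 338} = \frac{18729}{20115} + \frac{27905}{-26 + 13 + 169 - 338} = 18729 \cdot \frac{1}{20115} + \frac{27905}{-182} = \frac{2081}{2235} + 27905 \left(- \frac{1}{182}\right) = \frac{2081}{2235} - \frac{27905}{182} = - \frac{61988933}{406770} \approx -152.39$)
$\frac{1}{h + K} = \frac{1}{- \frac{61988933}{406770} - 37391} = \frac{1}{- \frac{15271526003}{406770}} = - \frac{406770}{15271526003}$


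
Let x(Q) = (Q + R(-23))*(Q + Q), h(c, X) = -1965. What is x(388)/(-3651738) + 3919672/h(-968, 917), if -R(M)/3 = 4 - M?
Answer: -2385680552636/1195944195 ≈ -1994.8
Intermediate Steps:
R(M) = -12 + 3*M (R(M) = -3*(4 - M) = -12 + 3*M)
x(Q) = 2*Q*(-81 + Q) (x(Q) = (Q + (-12 + 3*(-23)))*(Q + Q) = (Q + (-12 - 69))*(2*Q) = (Q - 81)*(2*Q) = (-81 + Q)*(2*Q) = 2*Q*(-81 + Q))
x(388)/(-3651738) + 3919672/h(-968, 917) = (2*388*(-81 + 388))/(-3651738) + 3919672/(-1965) = (2*388*307)*(-1/3651738) + 3919672*(-1/1965) = 238232*(-1/3651738) - 3919672/1965 = -119116/1825869 - 3919672/1965 = -2385680552636/1195944195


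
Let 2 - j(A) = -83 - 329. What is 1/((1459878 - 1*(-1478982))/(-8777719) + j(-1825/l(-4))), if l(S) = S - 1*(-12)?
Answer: 8777719/3631036806 ≈ 0.0024174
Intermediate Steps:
l(S) = 12 + S (l(S) = S + 12 = 12 + S)
j(A) = 414 (j(A) = 2 - (-83 - 329) = 2 - 1*(-412) = 2 + 412 = 414)
1/((1459878 - 1*(-1478982))/(-8777719) + j(-1825/l(-4))) = 1/((1459878 - 1*(-1478982))/(-8777719) + 414) = 1/((1459878 + 1478982)*(-1/8777719) + 414) = 1/(2938860*(-1/8777719) + 414) = 1/(-2938860/8777719 + 414) = 1/(3631036806/8777719) = 8777719/3631036806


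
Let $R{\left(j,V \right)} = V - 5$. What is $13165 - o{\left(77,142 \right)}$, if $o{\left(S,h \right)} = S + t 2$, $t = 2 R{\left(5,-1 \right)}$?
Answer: $13112$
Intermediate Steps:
$R{\left(j,V \right)} = -5 + V$ ($R{\left(j,V \right)} = V - 5 = -5 + V$)
$t = -12$ ($t = 2 \left(-5 - 1\right) = 2 \left(-6\right) = -12$)
$o{\left(S,h \right)} = -24 + S$ ($o{\left(S,h \right)} = S - 24 = -24 + S$)
$13165 - o{\left(77,142 \right)} = 13165 - \left(-24 + 77\right) = 13165 - 53 = 13112$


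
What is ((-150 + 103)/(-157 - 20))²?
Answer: 2209/31329 ≈ 0.070510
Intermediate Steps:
((-150 + 103)/(-157 - 20))² = (-47/(-177))² = (-47*(-1/177))² = (47/177)² = 2209/31329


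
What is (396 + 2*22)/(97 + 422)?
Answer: 440/519 ≈ 0.84778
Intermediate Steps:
(396 + 2*22)/(97 + 422) = (396 + 44)/519 = 440*(1/519) = 440/519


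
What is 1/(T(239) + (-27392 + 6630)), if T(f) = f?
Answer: -1/20523 ≈ -4.8726e-5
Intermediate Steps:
1/(T(239) + (-27392 + 6630)) = 1/(239 + (-27392 + 6630)) = 1/(239 - 20762) = 1/(-20523) = -1/20523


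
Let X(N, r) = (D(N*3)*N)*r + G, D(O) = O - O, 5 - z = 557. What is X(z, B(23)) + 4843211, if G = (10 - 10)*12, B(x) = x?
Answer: 4843211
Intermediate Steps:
z = -552 (z = 5 - 1*557 = 5 - 557 = -552)
D(O) = 0
G = 0 (G = 0*12 = 0)
X(N, r) = 0 (X(N, r) = (0*N)*r + 0 = 0*r + 0 = 0 + 0 = 0)
X(z, B(23)) + 4843211 = 0 + 4843211 = 4843211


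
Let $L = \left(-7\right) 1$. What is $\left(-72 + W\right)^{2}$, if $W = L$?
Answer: $6241$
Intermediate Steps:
$L = -7$
$W = -7$
$\left(-72 + W\right)^{2} = \left(-72 - 7\right)^{2} = \left(-79\right)^{2} = 6241$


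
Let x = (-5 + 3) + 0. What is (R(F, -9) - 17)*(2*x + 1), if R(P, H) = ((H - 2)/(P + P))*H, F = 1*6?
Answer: 105/4 ≈ 26.250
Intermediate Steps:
x = -2 (x = -2 + 0 = -2)
F = 6
R(P, H) = H*(-2 + H)/(2*P) (R(P, H) = ((-2 + H)/((2*P)))*H = ((-2 + H)*(1/(2*P)))*H = ((-2 + H)/(2*P))*H = H*(-2 + H)/(2*P))
(R(F, -9) - 17)*(2*x + 1) = ((½)*(-9)*(-2 - 9)/6 - 17)*(2*(-2) + 1) = ((½)*(-9)*(⅙)*(-11) - 17)*(-4 + 1) = (33/4 - 17)*(-3) = -35/4*(-3) = 105/4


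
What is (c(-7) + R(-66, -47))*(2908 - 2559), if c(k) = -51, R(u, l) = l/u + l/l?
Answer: -1135297/66 ≈ -17201.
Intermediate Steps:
R(u, l) = 1 + l/u (R(u, l) = l/u + 1 = 1 + l/u)
(c(-7) + R(-66, -47))*(2908 - 2559) = (-51 + (-47 - 66)/(-66))*(2908 - 2559) = (-51 - 1/66*(-113))*349 = (-51 + 113/66)*349 = -3253/66*349 = -1135297/66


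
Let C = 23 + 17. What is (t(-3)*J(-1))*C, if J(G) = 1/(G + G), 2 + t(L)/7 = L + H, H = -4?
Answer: 1260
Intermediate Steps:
t(L) = -42 + 7*L (t(L) = -14 + 7*(L - 4) = -14 + 7*(-4 + L) = -14 + (-28 + 7*L) = -42 + 7*L)
C = 40
J(G) = 1/(2*G)
(t(-3)*J(-1))*C = ((-42 + 7*(-3))*((½)/(-1)))*40 = ((-42 - 21)*((½)*(-1)))*40 = -63*(-½)*40 = (63/2)*40 = 1260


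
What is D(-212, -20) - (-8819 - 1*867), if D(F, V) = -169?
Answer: 9517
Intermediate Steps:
D(-212, -20) - (-8819 - 1*867) = -169 - (-8819 - 1*867) = -169 - (-8819 - 867) = -169 - 1*(-9686) = -169 + 9686 = 9517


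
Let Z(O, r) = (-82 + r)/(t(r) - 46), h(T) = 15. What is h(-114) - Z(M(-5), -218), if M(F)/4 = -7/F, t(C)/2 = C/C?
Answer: 90/11 ≈ 8.1818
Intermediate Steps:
t(C) = 2 (t(C) = 2*(C/C) = 2*1 = 2)
M(F) = -28/F (M(F) = 4*(-7/F) = -28/F)
Z(O, r) = 41/22 - r/44 (Z(O, r) = (-82 + r)/(2 - 46) = (-82 + r)/(-44) = (-82 + r)*(-1/44) = 41/22 - r/44)
h(-114) - Z(M(-5), -218) = 15 - (41/22 - 1/44*(-218)) = 15 - (41/22 + 109/22) = 15 - 1*75/11 = 15 - 75/11 = 90/11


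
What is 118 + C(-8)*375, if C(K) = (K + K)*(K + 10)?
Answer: -11882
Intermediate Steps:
C(K) = 2*K*(10 + K) (C(K) = (2*K)*(10 + K) = 2*K*(10 + K))
118 + C(-8)*375 = 118 + (2*(-8)*(10 - 8))*375 = 118 + (2*(-8)*2)*375 = 118 - 32*375 = 118 - 12000 = -11882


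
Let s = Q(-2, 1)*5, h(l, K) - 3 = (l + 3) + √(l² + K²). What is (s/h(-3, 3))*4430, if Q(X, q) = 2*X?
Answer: 88600/3 - 88600*√2/3 ≈ -12233.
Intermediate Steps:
h(l, K) = 6 + l + √(K² + l²) (h(l, K) = 3 + ((l + 3) + √(l² + K²)) = 3 + ((3 + l) + √(K² + l²)) = 3 + (3 + l + √(K² + l²)) = 6 + l + √(K² + l²))
s = -20 (s = (2*(-2))*5 = -4*5 = -20)
(s/h(-3, 3))*4430 = -20/(6 - 3 + √(3² + (-3)²))*4430 = -20/(6 - 3 + √(9 + 9))*4430 = -20/(6 - 3 + √18)*4430 = -20/(6 - 3 + 3*√2)*4430 = -20/(3 + 3*√2)*4430 = -88600/(3 + 3*√2)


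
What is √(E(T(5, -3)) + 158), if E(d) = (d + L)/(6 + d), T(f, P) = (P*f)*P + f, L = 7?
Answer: √124670/28 ≈ 12.610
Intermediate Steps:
T(f, P) = f + f*P² (T(f, P) = f*P² + f = f + f*P²)
E(d) = (7 + d)/(6 + d) (E(d) = (d + 7)/(6 + d) = (7 + d)/(6 + d))
√(E(T(5, -3)) + 158) = √((7 + 5*(1 + (-3)²))/(6 + 5*(1 + (-3)²)) + 158) = √((7 + 5*(1 + 9))/(6 + 5*(1 + 9)) + 158) = √((7 + 5*10)/(6 + 5*10) + 158) = √((7 + 50)/(6 + 50) + 158) = √(57/56 + 158) = √(8905/56) = √124670/28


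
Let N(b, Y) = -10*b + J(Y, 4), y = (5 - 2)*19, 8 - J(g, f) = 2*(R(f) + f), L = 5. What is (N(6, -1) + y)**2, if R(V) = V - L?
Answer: 1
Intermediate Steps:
R(V) = -5 + V (R(V) = V - 1*5 = V - 5 = -5 + V)
J(g, f) = 18 - 4*f (J(g, f) = 8 - 2*((-5 + f) + f) = 8 - 2*(-5 + 2*f) = 8 - (-10 + 4*f) = 8 + (10 - 4*f) = 18 - 4*f)
y = 57 (y = 3*19 = 57)
N(b, Y) = 2 - 10*b (N(b, Y) = -10*b + (18 - 4*4) = -10*b + (18 - 16) = -10*b + 2 = 2 - 10*b)
(N(6, -1) + y)**2 = ((2 - 10*6) + 57)**2 = ((2 - 60) + 57)**2 = (-58 + 57)**2 = (-1)**2 = 1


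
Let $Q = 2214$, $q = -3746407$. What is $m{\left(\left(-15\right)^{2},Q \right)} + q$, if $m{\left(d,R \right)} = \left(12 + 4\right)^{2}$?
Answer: $-3746151$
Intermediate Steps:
$m{\left(d,R \right)} = 256$ ($m{\left(d,R \right)} = 16^{2} = 256$)
$m{\left(\left(-15\right)^{2},Q \right)} + q = 256 - 3746407 = -3746151$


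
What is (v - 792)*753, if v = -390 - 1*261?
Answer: -1086579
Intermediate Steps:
v = -651 (v = -390 - 261 = -651)
(v - 792)*753 = (-651 - 792)*753 = -1443*753 = -1086579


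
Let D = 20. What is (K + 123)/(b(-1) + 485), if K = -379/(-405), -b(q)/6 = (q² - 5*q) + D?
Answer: 50194/133245 ≈ 0.37670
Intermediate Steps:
b(q) = -120 - 6*q² + 30*q (b(q) = -6*((q² - 5*q) + 20) = -6*(20 + q² - 5*q) = -120 - 6*q² + 30*q)
K = 379/405 (K = -379*(-1/405) = 379/405 ≈ 0.93580)
(K + 123)/(b(-1) + 485) = (379/405 + 123)/((-120 - 6*(-1)² + 30*(-1)) + 485) = 50194/(405*((-120 - 6*1 - 30) + 485)) = 50194/(405*((-120 - 6 - 30) + 485)) = 50194/(405*(-156 + 485)) = (50194/405)/329 = (50194/405)*(1/329) = 50194/133245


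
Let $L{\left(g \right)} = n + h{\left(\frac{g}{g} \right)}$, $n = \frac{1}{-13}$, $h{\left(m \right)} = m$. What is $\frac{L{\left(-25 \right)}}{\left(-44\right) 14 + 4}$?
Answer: $- \frac{1}{663} \approx -0.0015083$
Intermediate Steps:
$n = - \frac{1}{13} \approx -0.076923$
$L{\left(g \right)} = \frac{12}{13}$ ($L{\left(g \right)} = - \frac{1}{13} + \frac{g}{g} = - \frac{1}{13} + 1 = \frac{12}{13}$)
$\frac{L{\left(-25 \right)}}{\left(-44\right) 14 + 4} = \frac{12}{13 \left(\left(-44\right) 14 + 4\right)} = \frac{12}{13 \left(-616 + 4\right)} = \frac{12}{13 \left(-612\right)} = \frac{12}{13} \left(- \frac{1}{612}\right) = - \frac{1}{663}$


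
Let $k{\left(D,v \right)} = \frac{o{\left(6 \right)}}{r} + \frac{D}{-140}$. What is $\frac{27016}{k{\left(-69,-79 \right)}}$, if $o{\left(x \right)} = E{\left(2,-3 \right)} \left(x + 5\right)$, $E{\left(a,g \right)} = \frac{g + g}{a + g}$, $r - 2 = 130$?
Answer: $\frac{3782240}{139} \approx 27210.0$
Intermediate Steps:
$r = 132$ ($r = 2 + 130 = 132$)
$E{\left(a,g \right)} = \frac{2 g}{a + g}$
$o{\left(x \right)} = 30 + 6 x$ ($o{\left(x \right)} = 2 \left(-3\right) \frac{1}{2 - 3} \left(x + 5\right) = 2 \left(-3\right) \frac{1}{-1} \left(5 + x\right) = 2 \left(-3\right) \left(-1\right) \left(5 + x\right) = 6 \left(5 + x\right) = 30 + 6 x$)
$k{\left(D,v \right)} = \frac{1}{2} - \frac{D}{140}$ ($k{\left(D,v \right)} = \frac{30 + 6 \cdot 6}{132} + \frac{D}{-140} = \left(30 + 36\right) \frac{1}{132} + D \left(- \frac{1}{140}\right) = 66 \cdot \frac{1}{132} - \frac{D}{140} = \frac{1}{2} - \frac{D}{140}$)
$\frac{27016}{k{\left(-69,-79 \right)}} = \frac{27016}{\frac{1}{2} - - \frac{69}{140}} = \frac{27016}{\frac{1}{2} + \frac{69}{140}} = \frac{27016}{\frac{139}{140}} = 27016 \cdot \frac{140}{139} = \frac{3782240}{139}$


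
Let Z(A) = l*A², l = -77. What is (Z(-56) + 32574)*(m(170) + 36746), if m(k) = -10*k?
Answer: -7321039308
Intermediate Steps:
Z(A) = -77*A²
(Z(-56) + 32574)*(m(170) + 36746) = (-77*(-56)² + 32574)*(-10*170 + 36746) = (-77*3136 + 32574)*(-1700 + 36746) = (-241472 + 32574)*35046 = -208898*35046 = -7321039308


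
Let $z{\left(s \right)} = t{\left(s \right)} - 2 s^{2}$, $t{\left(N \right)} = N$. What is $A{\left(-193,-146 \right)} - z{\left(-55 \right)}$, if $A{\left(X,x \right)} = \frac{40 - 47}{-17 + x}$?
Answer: $\frac{995122}{163} \approx 6105.0$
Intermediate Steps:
$z{\left(s \right)} = s - 2 s^{2}$
$A{\left(X,x \right)} = - \frac{7}{-17 + x}$
$A{\left(-193,-146 \right)} - z{\left(-55 \right)} = - \frac{7}{-17 - 146} - - 55 \left(1 - -110\right) = - \frac{7}{-163} - - 55 \left(1 + 110\right) = \left(-7\right) \left(- \frac{1}{163}\right) - \left(-55\right) 111 = \frac{7}{163} - -6105 = \frac{7}{163} + 6105 = \frac{995122}{163}$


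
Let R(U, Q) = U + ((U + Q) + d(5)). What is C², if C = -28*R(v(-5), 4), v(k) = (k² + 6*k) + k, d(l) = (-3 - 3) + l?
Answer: 226576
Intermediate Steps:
d(l) = -6 + l
v(k) = k² + 7*k
R(U, Q) = -1 + Q + 2*U (R(U, Q) = U + ((U + Q) + (-6 + 5)) = U + ((Q + U) - 1) = U + (-1 + Q + U) = -1 + Q + 2*U)
C = 476 (C = -28*(-1 + 4 + 2*(-5*(7 - 5))) = -28*(-1 + 4 + 2*(-5*2)) = -28*(-1 + 4 + 2*(-10)) = -28*(-1 + 4 - 20) = -28*(-17) = 476)
C² = 476² = 226576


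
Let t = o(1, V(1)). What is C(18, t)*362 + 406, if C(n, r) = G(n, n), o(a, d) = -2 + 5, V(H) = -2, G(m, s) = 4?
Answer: 1854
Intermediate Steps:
o(a, d) = 3
t = 3
C(n, r) = 4
C(18, t)*362 + 406 = 4*362 + 406 = 1448 + 406 = 1854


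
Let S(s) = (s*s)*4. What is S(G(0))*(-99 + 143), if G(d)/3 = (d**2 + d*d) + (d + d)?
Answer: 0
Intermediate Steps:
G(d) = 6*d + 6*d**2 (G(d) = 3*((d**2 + d*d) + (d + d)) = 3*((d**2 + d**2) + 2*d) = 3*(2*d**2 + 2*d) = 3*(2*d + 2*d**2) = 6*d + 6*d**2)
S(s) = 4*s**2 (S(s) = s**2*4 = 4*s**2)
S(G(0))*(-99 + 143) = (4*(6*0*(1 + 0))**2)*(-99 + 143) = (4*(6*0*1)**2)*44 = (4*0**2)*44 = (4*0)*44 = 0*44 = 0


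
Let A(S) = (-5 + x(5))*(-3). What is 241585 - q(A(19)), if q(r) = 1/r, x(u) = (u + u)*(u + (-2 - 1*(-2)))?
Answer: 32613976/135 ≈ 2.4159e+5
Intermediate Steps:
x(u) = 2*u**2 (x(u) = (2*u)*(u + (-2 + 2)) = (2*u)*(u + 0) = (2*u)*u = 2*u**2)
A(S) = -135 (A(S) = (-5 + 2*5**2)*(-3) = (-5 + 2*25)*(-3) = (-5 + 50)*(-3) = 45*(-3) = -135)
241585 - q(A(19)) = 241585 - 1/(-135) = 241585 - 1*(-1/135) = 241585 + 1/135 = 32613976/135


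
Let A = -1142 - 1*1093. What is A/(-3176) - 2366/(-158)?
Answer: 3933773/250904 ≈ 15.678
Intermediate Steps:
A = -2235 (A = -1142 - 1093 = -2235)
A/(-3176) - 2366/(-158) = -2235/(-3176) - 2366/(-158) = -2235*(-1/3176) - 2366*(-1/158) = 2235/3176 + 1183/79 = 3933773/250904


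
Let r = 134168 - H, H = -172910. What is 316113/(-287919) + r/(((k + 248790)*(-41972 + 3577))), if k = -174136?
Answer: -151029309054662/137545640245545 ≈ -1.0980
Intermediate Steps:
r = 307078 (r = 134168 - 1*(-172910) = 134168 + 172910 = 307078)
316113/(-287919) + r/(((k + 248790)*(-41972 + 3577))) = 316113/(-287919) + 307078/(((-174136 + 248790)*(-41972 + 3577))) = 316113*(-1/287919) + 307078/((74654*(-38395))) = -105371/95973 + 307078/(-2866340330) = -105371/95973 + 307078*(-1/2866340330) = -105371/95973 - 153539/1433170165 = -151029309054662/137545640245545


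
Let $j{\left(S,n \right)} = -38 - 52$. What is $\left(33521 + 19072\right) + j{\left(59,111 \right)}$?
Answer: $52503$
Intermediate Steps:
$j{\left(S,n \right)} = -90$ ($j{\left(S,n \right)} = -38 - 52 = -90$)
$\left(33521 + 19072\right) + j{\left(59,111 \right)} = \left(33521 + 19072\right) - 90 = 52593 - 90 = 52503$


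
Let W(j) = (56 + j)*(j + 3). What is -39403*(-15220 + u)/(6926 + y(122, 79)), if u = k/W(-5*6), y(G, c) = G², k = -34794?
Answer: 1793282057/65430 ≈ 27408.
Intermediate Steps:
W(j) = (3 + j)*(56 + j) (W(j) = (56 + j)*(3 + j) = (3 + j)*(56 + j))
u = 1933/39 (u = -34794/(168 + (-5*6)² + 59*(-5*6)) = -34794/(168 + (-30)² + 59*(-30)) = -34794/(168 + 900 - 1770) = -34794/(-702) = -34794*(-1/702) = 1933/39 ≈ 49.564)
-39403*(-15220 + u)/(6926 + y(122, 79)) = -39403*(-15220 + 1933/39)/(6926 + 122²) = -39403*(-591647/(39*(6926 + 14884))) = -39403/(21810*(-39/591647)) = -39403/(-850590/591647) = -39403*(-591647/850590) = 1793282057/65430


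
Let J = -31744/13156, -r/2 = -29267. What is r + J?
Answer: 192510390/3289 ≈ 58532.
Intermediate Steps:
r = 58534 (r = -2*(-29267) = 58534)
J = -7936/3289 (J = -31744*1/13156 = -7936/3289 ≈ -2.4129)
r + J = 58534 - 7936/3289 = 192510390/3289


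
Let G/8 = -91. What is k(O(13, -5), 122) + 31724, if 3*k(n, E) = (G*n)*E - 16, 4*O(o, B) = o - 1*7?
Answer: -38068/3 ≈ -12689.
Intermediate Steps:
G = -728 (G = 8*(-91) = -728)
O(o, B) = -7/4 + o/4 (O(o, B) = (o - 1*7)/4 = (o - 7)/4 = (-7 + o)/4 = -7/4 + o/4)
k(n, E) = -16/3 - 728*E*n/3 (k(n, E) = ((-728*n)*E - 16)/3 = (-728*E*n - 16)/3 = (-16 - 728*E*n)/3 = -16/3 - 728*E*n/3)
k(O(13, -5), 122) + 31724 = (-16/3 - 728/3*122*(-7/4 + (1/4)*13)) + 31724 = (-16/3 - 728/3*122*(-7/4 + 13/4)) + 31724 = (-16/3 - 728/3*122*3/2) + 31724 = (-16/3 - 44408) + 31724 = -133240/3 + 31724 = -38068/3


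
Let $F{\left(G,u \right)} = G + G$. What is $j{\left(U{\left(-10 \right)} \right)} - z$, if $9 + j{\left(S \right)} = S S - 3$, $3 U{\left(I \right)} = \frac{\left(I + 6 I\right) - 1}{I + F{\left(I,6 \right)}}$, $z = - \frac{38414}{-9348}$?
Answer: $- \frac{97721311}{6309900} \approx -15.487$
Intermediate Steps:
$z = \frac{19207}{4674}$ ($z = \left(-38414\right) \left(- \frac{1}{9348}\right) = \frac{19207}{4674} \approx 4.1093$)
$F{\left(G,u \right)} = 2 G$
$U{\left(I \right)} = \frac{-1 + 7 I}{9 I}$ ($U{\left(I \right)} = \frac{\left(\left(I + 6 I\right) - 1\right) \frac{1}{I + 2 I}}{3} = \frac{\left(7 I - 1\right) \frac{1}{3 I}}{3} = \frac{\left(-1 + 7 I\right) \frac{1}{3 I}}{3} = \frac{\frac{1}{3} \frac{1}{I} \left(-1 + 7 I\right)}{3} = \frac{-1 + 7 I}{9 I}$)
$j{\left(S \right)} = -12 + S^{2}$ ($j{\left(S \right)} = -9 + \left(S S - 3\right) = -9 + \left(S^{2} - 3\right) = -9 + \left(-3 + S^{2}\right) = -12 + S^{2}$)
$j{\left(U{\left(-10 \right)} \right)} - z = \left(-12 + \left(\frac{-1 + 7 \left(-10\right)}{9 \left(-10\right)}\right)^{2}\right) - \frac{19207}{4674} = \left(-12 + \left(\frac{1}{9} \left(- \frac{1}{10}\right) \left(-1 - 70\right)\right)^{2}\right) - \frac{19207}{4674} = \left(-12 + \left(\frac{1}{9} \left(- \frac{1}{10}\right) \left(-71\right)\right)^{2}\right) - \frac{19207}{4674} = \left(-12 + \left(\frac{71}{90}\right)^{2}\right) - \frac{19207}{4674} = \left(-12 + \frac{5041}{8100}\right) - \frac{19207}{4674} = - \frac{92159}{8100} - \frac{19207}{4674} = - \frac{97721311}{6309900}$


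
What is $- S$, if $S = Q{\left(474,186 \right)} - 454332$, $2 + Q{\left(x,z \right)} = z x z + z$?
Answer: $-15944356$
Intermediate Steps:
$Q{\left(x,z \right)} = -2 + z + x z^{2}$ ($Q{\left(x,z \right)} = -2 + \left(z x z + z\right) = -2 + \left(x z z + z\right) = -2 + \left(x z^{2} + z\right) = -2 + \left(z + x z^{2}\right) = -2 + z + x z^{2}$)
$S = 15944356$ ($S = \left(-2 + 186 + 474 \cdot 186^{2}\right) - 454332 = \left(-2 + 186 + 474 \cdot 34596\right) - 454332 = \left(-2 + 186 + 16398504\right) - 454332 = 16398688 - 454332 = 15944356$)
$- S = \left(-1\right) 15944356 = -15944356$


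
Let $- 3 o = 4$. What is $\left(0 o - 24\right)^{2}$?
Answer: $576$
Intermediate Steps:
$o = - \frac{4}{3}$ ($o = \left(- \frac{1}{3}\right) 4 = - \frac{4}{3} \approx -1.3333$)
$\left(0 o - 24\right)^{2} = \left(0 \left(- \frac{4}{3}\right) - 24\right)^{2} = \left(0 - 24\right)^{2} = \left(-24\right)^{2} = 576$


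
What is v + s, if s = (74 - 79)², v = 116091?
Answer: 116116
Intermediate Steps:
s = 25 (s = (-5)² = 25)
v + s = 116091 + 25 = 116116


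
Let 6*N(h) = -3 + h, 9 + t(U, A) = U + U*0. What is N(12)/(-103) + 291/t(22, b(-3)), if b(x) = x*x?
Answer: 59907/2678 ≈ 22.370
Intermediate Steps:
b(x) = x²
t(U, A) = -9 + U (t(U, A) = -9 + (U + U*0) = -9 + (U + 0) = -9 + U)
N(h) = -½ + h/6 (N(h) = (-3 + h)/6 = -½ + h/6)
N(12)/(-103) + 291/t(22, b(-3)) = (-½ + (⅙)*12)/(-103) + 291/(-9 + 22) = (-½ + 2)*(-1/103) + 291/13 = (3/2)*(-1/103) + 291*(1/13) = -3/206 + 291/13 = 59907/2678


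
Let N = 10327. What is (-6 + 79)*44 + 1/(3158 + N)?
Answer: 43313821/13485 ≈ 3212.0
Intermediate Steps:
(-6 + 79)*44 + 1/(3158 + N) = (-6 + 79)*44 + 1/(3158 + 10327) = 73*44 + 1/13485 = 3212 + 1/13485 = 43313821/13485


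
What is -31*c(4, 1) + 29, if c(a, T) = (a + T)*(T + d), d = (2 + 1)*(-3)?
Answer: 1269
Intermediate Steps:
d = -9 (d = 3*(-3) = -9)
c(a, T) = (-9 + T)*(T + a) (c(a, T) = (a + T)*(T - 9) = (T + a)*(-9 + T) = (-9 + T)*(T + a))
-31*c(4, 1) + 29 = -31*(1**2 - 9*1 - 9*4 + 1*4) + 29 = -31*(1 - 9 - 36 + 4) + 29 = -31*(-40) + 29 = 1240 + 29 = 1269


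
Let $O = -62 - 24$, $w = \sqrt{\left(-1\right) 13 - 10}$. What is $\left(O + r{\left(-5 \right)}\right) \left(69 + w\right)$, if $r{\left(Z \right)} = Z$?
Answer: $-6279 - 91 i \sqrt{23} \approx -6279.0 - 436.42 i$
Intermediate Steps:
$w = i \sqrt{23}$ ($w = \sqrt{-13 - 10} = \sqrt{-23} = i \sqrt{23} \approx 4.7958 i$)
$O = -86$
$\left(O + r{\left(-5 \right)}\right) \left(69 + w\right) = \left(-86 - 5\right) \left(69 + i \sqrt{23}\right) = - 91 \left(69 + i \sqrt{23}\right) = -6279 - 91 i \sqrt{23}$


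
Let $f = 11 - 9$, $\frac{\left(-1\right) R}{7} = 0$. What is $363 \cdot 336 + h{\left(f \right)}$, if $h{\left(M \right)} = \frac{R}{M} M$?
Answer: $121968$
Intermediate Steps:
$R = 0$ ($R = \left(-7\right) 0 = 0$)
$f = 2$ ($f = 11 - 9 = 2$)
$h{\left(M \right)} = 0$ ($h{\left(M \right)} = \frac{0}{M} M = 0 M = 0$)
$363 \cdot 336 + h{\left(f \right)} = 363 \cdot 336 + 0 = 121968 + 0 = 121968$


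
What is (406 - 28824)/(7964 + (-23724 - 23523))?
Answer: 28418/39283 ≈ 0.72342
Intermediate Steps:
(406 - 28824)/(7964 + (-23724 - 23523)) = -28418/(7964 - 47247) = -28418/(-39283) = -28418*(-1/39283) = 28418/39283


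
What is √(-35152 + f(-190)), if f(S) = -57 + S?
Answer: I*√35399 ≈ 188.15*I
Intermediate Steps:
√(-35152 + f(-190)) = √(-35152 + (-57 - 190)) = √(-35152 - 247) = √(-35399) = I*√35399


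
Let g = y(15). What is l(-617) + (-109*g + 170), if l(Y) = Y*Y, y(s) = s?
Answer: 379224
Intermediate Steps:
g = 15
l(Y) = Y²
l(-617) + (-109*g + 170) = (-617)² + (-109*15 + 170) = 380689 + (-1635 + 170) = 380689 - 1465 = 379224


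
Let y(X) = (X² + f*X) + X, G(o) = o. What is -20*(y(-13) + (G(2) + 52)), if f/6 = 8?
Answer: 8280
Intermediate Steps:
f = 48 (f = 6*8 = 48)
y(X) = X² + 49*X (y(X) = (X² + 48*X) + X = X² + 49*X)
-20*(y(-13) + (G(2) + 52)) = -20*(-13*(49 - 13) + (2 + 52)) = -20*(-13*36 + 54) = -20*(-468 + 54) = -20*(-414) = 8280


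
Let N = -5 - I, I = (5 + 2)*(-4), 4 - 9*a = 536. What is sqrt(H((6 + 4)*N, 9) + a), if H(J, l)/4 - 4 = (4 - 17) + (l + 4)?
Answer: 2*I*sqrt(97)/3 ≈ 6.5659*I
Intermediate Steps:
a = -532/9 (a = 4/9 - 1/9*536 = 4/9 - 536/9 = -532/9 ≈ -59.111)
I = -28 (I = 7*(-4) = -28)
N = 23 (N = -5 - 1*(-28) = -5 + 28 = 23)
H(J, l) = -20 + 4*l (H(J, l) = 16 + 4*((4 - 17) + (l + 4)) = 16 + 4*(-13 + (4 + l)) = 16 + 4*(-9 + l) = 16 + (-36 + 4*l) = -20 + 4*l)
sqrt(H((6 + 4)*N, 9) + a) = sqrt((-20 + 4*9) - 532/9) = sqrt((-20 + 36) - 532/9) = sqrt(16 - 532/9) = sqrt(-388/9) = 2*I*sqrt(97)/3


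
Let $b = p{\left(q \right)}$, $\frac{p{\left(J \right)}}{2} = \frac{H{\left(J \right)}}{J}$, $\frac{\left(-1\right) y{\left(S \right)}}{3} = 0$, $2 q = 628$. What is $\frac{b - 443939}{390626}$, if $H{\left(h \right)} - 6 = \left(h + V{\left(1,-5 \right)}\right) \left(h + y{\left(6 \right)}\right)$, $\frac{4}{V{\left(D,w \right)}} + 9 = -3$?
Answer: $- \frac{208799777}{183984846} \approx -1.1349$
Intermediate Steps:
$q = 314$ ($q = \frac{1}{2} \cdot 628 = 314$)
$y{\left(S \right)} = 0$ ($y{\left(S \right)} = \left(-3\right) 0 = 0$)
$V{\left(D,w \right)} = - \frac{1}{3}$ ($V{\left(D,w \right)} = \frac{4}{-9 - 3} = \frac{4}{-12} = 4 \left(- \frac{1}{12}\right) = - \frac{1}{3}$)
$H{\left(h \right)} = 6 + h \left(- \frac{1}{3} + h\right)$ ($H{\left(h \right)} = 6 + \left(h - \frac{1}{3}\right) \left(h + 0\right) = 6 + \left(- \frac{1}{3} + h\right) h = 6 + h \left(- \frac{1}{3} + h\right)$)
$p{\left(J \right)} = \frac{2 \left(6 + J^{2} - \frac{J}{3}\right)}{J}$ ($p{\left(J \right)} = 2 \frac{6 + J^{2} - \frac{J}{3}}{J} = \frac{2 \left(6 + J^{2} - \frac{J}{3}\right)}{J}$)
$b = \frac{295492}{471}$ ($b = - \frac{2}{3} + 2 \cdot 314 + \frac{12}{314} = - \frac{2}{3} + 628 + 12 \cdot \frac{1}{314} = - \frac{2}{3} + 628 + \frac{6}{157} = \frac{295492}{471} \approx 627.37$)
$\frac{b - 443939}{390626} = \frac{\frac{295492}{471} - 443939}{390626} = \left(\frac{295492}{471} - 443939\right) \frac{1}{390626} = \left(- \frac{208799777}{471}\right) \frac{1}{390626} = - \frac{208799777}{183984846}$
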